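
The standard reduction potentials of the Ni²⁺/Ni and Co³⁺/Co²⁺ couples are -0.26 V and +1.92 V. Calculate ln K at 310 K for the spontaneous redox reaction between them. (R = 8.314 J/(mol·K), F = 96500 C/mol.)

E°_cell = +1.92 − (-0.26) = 2.18 V, with n = 2 electrons transferred.
At equilibrium E = 0, so the Nernst equation gives ln K = nFE°/RT = (2)(96500)(2.18)/((8.314)(310)) = 163.25.

ln K = 163.2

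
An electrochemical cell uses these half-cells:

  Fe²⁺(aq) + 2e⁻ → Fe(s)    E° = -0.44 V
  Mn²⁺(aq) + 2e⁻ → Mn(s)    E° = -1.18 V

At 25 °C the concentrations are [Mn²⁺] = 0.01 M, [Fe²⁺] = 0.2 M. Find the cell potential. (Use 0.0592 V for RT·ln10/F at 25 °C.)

0.779 V

The Fe²⁺/Fe couple has the higher reduction potential and acts as the cathode, so E°_cell = -0.44 − (-1.18) = 0.74 V.
Balancing electrons gives n = 2; the reaction quotient is Q = [Mn²⁺]/[Fe²⁺] = 0.0500.
At 25 °C, E = E° − (0.0592/n) log Q = 0.74 − (0.0592/2)(-1.301) = 0.740 + 0.039 = 0.779 V.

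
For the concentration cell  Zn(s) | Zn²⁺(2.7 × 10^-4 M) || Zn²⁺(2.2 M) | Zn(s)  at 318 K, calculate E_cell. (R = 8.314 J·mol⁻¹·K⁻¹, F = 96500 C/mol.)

Both half-cells are Zn²⁺/Zn, so E°_cell = 0. The concentrated side is the cathode; the cell reaction moves Zn²⁺ from high to low concentration with n = 2.
Q = [Zn²⁺]_dilute/[Zn²⁺]_conc = 2.7 × 10^-4/2.2 = 1.23 × 10^-4.
E = 0 − (RT/nF) ln Q = −((8.314×318)/(2×96500))(-9.006) = 0.1234 V.

0.12 V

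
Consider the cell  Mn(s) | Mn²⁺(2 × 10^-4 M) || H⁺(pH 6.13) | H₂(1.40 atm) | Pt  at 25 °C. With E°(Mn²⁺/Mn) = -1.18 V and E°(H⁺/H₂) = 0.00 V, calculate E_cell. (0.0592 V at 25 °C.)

0.92 V

The hydrogen couple is the cathode, so E°_cell = 1.18 V; n = 2.
[H⁺] = 10^(−6.13) = 7.4 × 10^-7 M, and Q = [Mn²⁺]·P(H₂) / [H⁺]^2 = 5.1 × 10^8.
E = E° − (0.0592/2) log Q = 1.18 − (0.0592/2)(8.707) = 0.922 V.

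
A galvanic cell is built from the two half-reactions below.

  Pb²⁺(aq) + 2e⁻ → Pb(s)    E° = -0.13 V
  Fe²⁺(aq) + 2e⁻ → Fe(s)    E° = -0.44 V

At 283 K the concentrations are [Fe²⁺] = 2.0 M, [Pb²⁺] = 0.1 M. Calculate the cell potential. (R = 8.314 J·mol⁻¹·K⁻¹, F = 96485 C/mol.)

The Pb²⁺/Pb couple has the higher reduction potential and acts as the cathode, so E°_cell = -0.13 − (-0.44) = 0.31 V.
Balancing electrons gives n = 2; the reaction quotient is Q = [Fe²⁺]/[Pb²⁺] = 20.0.
E = E° − (RT/nF) ln Q = 0.31 − (8.314×283)/(2×96485) × (2.996) = 0.310 − 0.037 = 0.273 V.

0.273 V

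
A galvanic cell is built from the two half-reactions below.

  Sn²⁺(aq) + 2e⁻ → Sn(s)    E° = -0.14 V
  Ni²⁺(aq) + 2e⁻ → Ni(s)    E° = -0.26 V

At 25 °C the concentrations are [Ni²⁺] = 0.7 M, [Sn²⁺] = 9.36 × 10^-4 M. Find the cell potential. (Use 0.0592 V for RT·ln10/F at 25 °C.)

0.035 V

The Sn²⁺/Sn couple has the higher reduction potential and acts as the cathode, so E°_cell = -0.14 − (-0.26) = 0.12 V.
Balancing electrons gives n = 2; the reaction quotient is Q = [Ni²⁺]/[Sn²⁺] = 748.
At 25 °C, E = E° − (0.0592/n) log Q = 0.12 − (0.0592/2)(2.874) = 0.120 − 0.085 = 0.035 V.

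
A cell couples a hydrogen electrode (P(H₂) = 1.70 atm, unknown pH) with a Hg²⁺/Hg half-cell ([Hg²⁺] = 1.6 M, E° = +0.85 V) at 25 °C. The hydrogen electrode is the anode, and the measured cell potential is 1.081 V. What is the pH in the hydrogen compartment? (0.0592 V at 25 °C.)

E°_cell = 0.85 V and n = 2.
log Q = n(E° − E)/0.0592 = 2×(0.85 − 1.081)/0.0592 = -7.804.
With Q = [H⁺]^2 / ([Hg²⁺]·P(H₂)), solving for [H⁺] gives log[H⁺] = -3.685, so pH = 3.68.

pH = 3.68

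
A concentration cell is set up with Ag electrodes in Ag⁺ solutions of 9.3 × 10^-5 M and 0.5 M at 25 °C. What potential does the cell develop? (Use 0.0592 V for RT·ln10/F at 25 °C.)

0.22 V

Both half-cells are Ag⁺/Ag, so E°_cell = 0. The concentrated side is the cathode; the cell reaction moves Ag⁺ from high to low concentration with n = 1.
Q = [Ag⁺]_dilute/[Ag⁺]_conc = 9.3 × 10^-5/0.5 = 1.86 × 10^-4.
E = 0 − (0.0592/1) log Q = −(0.0592/1)(-3.730) = 0.2208 V.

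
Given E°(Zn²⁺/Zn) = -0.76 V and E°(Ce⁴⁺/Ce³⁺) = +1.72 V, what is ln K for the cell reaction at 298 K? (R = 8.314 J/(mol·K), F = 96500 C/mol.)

E°_cell = +1.72 − (-0.76) = 2.48 V, with n = 2 electrons transferred.
At equilibrium E = 0, so the Nernst equation gives ln K = nFE°/RT = (2)(96500)(2.48)/((8.314)(298)) = 193.19.

ln K = 193.2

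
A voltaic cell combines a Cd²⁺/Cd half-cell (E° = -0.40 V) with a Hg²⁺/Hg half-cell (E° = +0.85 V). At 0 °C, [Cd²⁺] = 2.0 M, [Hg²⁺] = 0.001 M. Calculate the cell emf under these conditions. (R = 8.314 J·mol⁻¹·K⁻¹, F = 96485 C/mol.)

1.16 V

The Hg²⁺/Hg couple has the higher reduction potential and acts as the cathode, so E°_cell = +0.85 − (-0.40) = 1.25 V.
Balancing electrons gives n = 2; the reaction quotient is Q = [Cd²⁺]/[Hg²⁺] = 2000.
E = E° − (RT/nF) ln Q = 1.25 − (8.314×273)/(2×96485) × (7.601) = 1.250 − 0.089 = 1.161 V.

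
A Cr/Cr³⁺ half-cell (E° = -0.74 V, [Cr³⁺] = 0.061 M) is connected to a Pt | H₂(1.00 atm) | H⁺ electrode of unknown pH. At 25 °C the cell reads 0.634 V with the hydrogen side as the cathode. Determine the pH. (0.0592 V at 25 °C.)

E°_cell = 0.74 V and n = 6.
log Q = n(E° − E)/0.0592 = 6×(0.74 − 0.634)/0.0592 = 10.743.
With Q = [Cr³⁺]^2·P(H₂)^3 / [H⁺]^6, solving for [H⁺] gives log[H⁺] = -2.195, so pH = 2.20.

pH = 2.20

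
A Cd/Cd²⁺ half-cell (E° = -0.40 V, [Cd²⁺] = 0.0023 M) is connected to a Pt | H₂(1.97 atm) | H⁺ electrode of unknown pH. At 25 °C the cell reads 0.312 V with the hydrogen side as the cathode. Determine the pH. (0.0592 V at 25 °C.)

pH = 2.66

E°_cell = 0.40 V and n = 2.
log Q = n(E° − E)/0.0592 = 2×(0.40 − 0.312)/0.0592 = 2.973.
With Q = [Cd²⁺]·P(H₂) / [H⁺]^2, solving for [H⁺] gives log[H⁺] = -2.658, so pH = 2.66.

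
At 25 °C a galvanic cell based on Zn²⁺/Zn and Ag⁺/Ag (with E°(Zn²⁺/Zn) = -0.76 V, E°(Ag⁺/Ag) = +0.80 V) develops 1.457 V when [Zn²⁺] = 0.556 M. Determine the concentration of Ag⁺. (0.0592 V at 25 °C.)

0.014 M

From the Nernst equation, log Q = n(E° − E)/0.0592 = 2(1.56 − 1.457)/0.0592 = 3.480, so Q = 3020.
With Q = [Zn²⁺]/[Ag⁺]^2 and the known concentrations, [Ag⁺]^2 in the denominator gives [Ag⁺] = 0.014 M.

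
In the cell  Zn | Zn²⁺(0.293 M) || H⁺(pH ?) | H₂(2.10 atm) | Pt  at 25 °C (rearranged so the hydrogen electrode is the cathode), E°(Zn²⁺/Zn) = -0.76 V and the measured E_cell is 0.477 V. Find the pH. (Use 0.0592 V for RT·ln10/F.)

pH = 4.89

E°_cell = 0.76 V and n = 2.
log Q = n(E° − E)/0.0592 = 2×(0.76 − 0.477)/0.0592 = 9.561.
With Q = [Zn²⁺]·P(H₂) / [H⁺]^2, solving for [H⁺] gives log[H⁺] = -4.886, so pH = 4.89.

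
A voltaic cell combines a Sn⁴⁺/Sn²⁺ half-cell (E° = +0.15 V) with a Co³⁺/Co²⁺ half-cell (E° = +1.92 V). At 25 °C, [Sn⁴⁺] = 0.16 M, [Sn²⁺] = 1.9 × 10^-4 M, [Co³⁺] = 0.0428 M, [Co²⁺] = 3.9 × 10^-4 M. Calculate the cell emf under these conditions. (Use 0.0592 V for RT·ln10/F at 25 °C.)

The Co³⁺/Co²⁺ couple has the higher reduction potential and acts as the cathode, so E°_cell = +1.92 − (+0.15) = 1.77 V.
Balancing electrons gives n = 2; the reaction quotient is Q = [Sn⁴⁺]·[Co²⁺]^2/([Sn²⁺]·[Co³⁺]^2) = 0.0699.
At 25 °C, E = E° − (0.0592/n) log Q = 1.77 − (0.0592/2)(-1.155) = 1.770 + 0.034 = 1.804 V.

1.80 V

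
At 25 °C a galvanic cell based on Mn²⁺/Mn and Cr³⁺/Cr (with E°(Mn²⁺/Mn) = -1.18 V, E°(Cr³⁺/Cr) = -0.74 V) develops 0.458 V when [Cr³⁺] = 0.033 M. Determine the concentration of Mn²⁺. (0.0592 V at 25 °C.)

0.025 M

From the Nernst equation, log Q = n(E° − E)/0.0592 = 6(0.44 − 0.458)/0.0592 = -1.824, so Q = 0.0150.
With Q = [Mn²⁺]^3/[Cr³⁺]^2 and the known concentrations, [Mn²⁺]^3 in the numerator gives [Mn²⁺] = 0.025 M.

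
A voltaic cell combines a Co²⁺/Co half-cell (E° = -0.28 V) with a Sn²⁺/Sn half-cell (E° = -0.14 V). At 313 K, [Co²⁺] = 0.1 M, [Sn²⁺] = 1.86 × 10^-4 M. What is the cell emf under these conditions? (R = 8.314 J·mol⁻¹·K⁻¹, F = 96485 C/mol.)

0.055 V

The Sn²⁺/Sn couple has the higher reduction potential and acts as the cathode, so E°_cell = -0.14 − (-0.28) = 0.14 V.
Balancing electrons gives n = 2; the reaction quotient is Q = [Co²⁺]/[Sn²⁺] = 538.
E = E° − (RT/nF) ln Q = 0.14 − (8.314×313)/(2×96485) × (6.287) = 0.140 − 0.085 = 0.055 V.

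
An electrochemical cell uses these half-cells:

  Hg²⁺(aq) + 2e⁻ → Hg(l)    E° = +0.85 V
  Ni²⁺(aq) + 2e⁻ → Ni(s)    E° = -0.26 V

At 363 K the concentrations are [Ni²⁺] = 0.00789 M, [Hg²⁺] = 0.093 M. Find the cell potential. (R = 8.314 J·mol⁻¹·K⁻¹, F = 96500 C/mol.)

1.15 V

The Hg²⁺/Hg couple has the higher reduction potential and acts as the cathode, so E°_cell = +0.85 − (-0.26) = 1.11 V.
Balancing electrons gives n = 2; the reaction quotient is Q = [Ni²⁺]/[Hg²⁺] = 0.0848.
E = E° − (RT/nF) ln Q = 1.11 − (8.314×363)/(2×96500) × (-2.467) = 1.110 + 0.039 = 1.149 V.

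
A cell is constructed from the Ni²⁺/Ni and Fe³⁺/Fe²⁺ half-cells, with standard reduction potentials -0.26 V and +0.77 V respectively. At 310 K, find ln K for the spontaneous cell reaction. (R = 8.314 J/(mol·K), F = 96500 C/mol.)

ln K = 77.1

E°_cell = +0.77 − (-0.26) = 1.03 V, with n = 2 electrons transferred.
At equilibrium E = 0, so the Nernst equation gives ln K = nFE°/RT = (2)(96500)(1.03)/((8.314)(310)) = 77.13.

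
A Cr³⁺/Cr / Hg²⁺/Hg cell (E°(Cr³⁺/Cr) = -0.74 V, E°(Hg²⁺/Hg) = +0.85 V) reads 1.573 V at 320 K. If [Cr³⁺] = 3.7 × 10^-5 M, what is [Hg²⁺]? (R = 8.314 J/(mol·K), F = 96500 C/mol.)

3.2 × 10^-4 M

From the Nernst equation, ln Q = nF(E° − E)/RT = 6×96500×(1.59 − 1.573)/(8.314×320) = 3.700, so Q = 40.4.
With Q = [Cr³⁺]^2/[Hg²⁺]^3 and the known concentrations, [Hg²⁺]^3 in the denominator gives [Hg²⁺] = 3.2 × 10^-4 M.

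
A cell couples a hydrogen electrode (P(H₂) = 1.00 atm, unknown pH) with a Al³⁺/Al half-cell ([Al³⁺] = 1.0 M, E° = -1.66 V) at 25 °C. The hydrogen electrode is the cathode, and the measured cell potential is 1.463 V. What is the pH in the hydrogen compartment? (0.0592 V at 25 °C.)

pH = 3.33

E°_cell = 1.66 V and n = 6.
log Q = n(E° − E)/0.0592 = 6×(1.66 − 1.463)/0.0592 = 19.966.
With Q = [Al³⁺]^2·P(H₂)^3 / [H⁺]^6, solving for [H⁺] gives log[H⁺] = -3.328, so pH = 3.33.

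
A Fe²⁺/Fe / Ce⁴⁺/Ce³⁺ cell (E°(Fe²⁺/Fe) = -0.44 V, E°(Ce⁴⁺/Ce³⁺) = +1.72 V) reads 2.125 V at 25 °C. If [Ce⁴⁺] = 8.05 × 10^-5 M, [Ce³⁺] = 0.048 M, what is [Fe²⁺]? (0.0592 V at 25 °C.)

From the Nernst equation, log Q = n(E° − E)/0.0592 = 2(2.16 − 2.125)/0.0592 = 1.182, so Q = 15.2.
With Q = [Fe²⁺]·[Ce³⁺]^2/[Ce⁴⁺]^2 and the known concentrations, [Fe²⁺] in the numerator gives [Fe²⁺] = 4.3 × 10^-5 M.

4.3 × 10^-5 M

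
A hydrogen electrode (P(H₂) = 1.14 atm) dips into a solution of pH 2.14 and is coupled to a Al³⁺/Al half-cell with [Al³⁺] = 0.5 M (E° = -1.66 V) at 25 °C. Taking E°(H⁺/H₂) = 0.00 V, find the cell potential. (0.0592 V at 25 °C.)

The hydrogen couple is the cathode, so E°_cell = 1.66 V; n = 6.
[H⁺] = 10^(−2.14) = 0.0072 M, and Q = [Al³⁺]^2·P(H₂)^3 / [H⁺]^6 = 2.56 × 10^12.
E = E° − (0.0592/6) log Q = 1.66 − (0.0592/6)(12.409) = 1.538 V.

1.54 V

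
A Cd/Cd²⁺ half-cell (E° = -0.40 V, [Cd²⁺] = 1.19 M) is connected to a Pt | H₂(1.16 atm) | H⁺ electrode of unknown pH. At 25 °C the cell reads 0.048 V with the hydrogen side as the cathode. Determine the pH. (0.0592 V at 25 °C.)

E°_cell = 0.40 V and n = 2.
log Q = n(E° − E)/0.0592 = 2×(0.40 − 0.048)/0.0592 = 11.892.
With Q = [Cd²⁺]·P(H₂) / [H⁺]^2, solving for [H⁺] gives log[H⁺] = -5.876, so pH = 5.88.

pH = 5.88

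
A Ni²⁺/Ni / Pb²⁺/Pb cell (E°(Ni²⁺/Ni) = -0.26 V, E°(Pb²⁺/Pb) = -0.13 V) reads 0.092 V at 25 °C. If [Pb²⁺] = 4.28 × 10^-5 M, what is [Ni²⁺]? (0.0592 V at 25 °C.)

8.2 × 10^-4 M

From the Nernst equation, log Q = n(E° − E)/0.0592 = 2(0.13 − 0.092)/0.0592 = 1.284, so Q = 19.2.
With Q = [Ni²⁺]/[Pb²⁺] and the known concentrations, [Ni²⁺] in the numerator gives [Ni²⁺] = 8.2 × 10^-4 M.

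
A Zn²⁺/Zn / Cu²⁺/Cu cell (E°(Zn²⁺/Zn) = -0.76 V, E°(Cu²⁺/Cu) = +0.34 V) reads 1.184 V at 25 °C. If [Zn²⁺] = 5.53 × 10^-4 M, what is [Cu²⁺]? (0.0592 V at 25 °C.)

0.38 M

From the Nernst equation, log Q = n(E° − E)/0.0592 = 2(1.10 − 1.184)/0.0592 = -2.838, so Q = 0.00145.
With Q = [Zn²⁺]/[Cu²⁺] and the known concentrations, [Cu²⁺] in the denominator gives [Cu²⁺] = 0.38 M.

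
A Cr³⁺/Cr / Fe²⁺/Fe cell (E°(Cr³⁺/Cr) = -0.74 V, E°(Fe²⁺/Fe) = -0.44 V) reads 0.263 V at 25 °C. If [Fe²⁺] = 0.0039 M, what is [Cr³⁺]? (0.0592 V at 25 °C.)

From the Nernst equation, log Q = n(E° − E)/0.0592 = 6(0.30 − 0.263)/0.0592 = 3.750, so Q = 5620.
With Q = [Cr³⁺]^2/[Fe²⁺]^3 and the known concentrations, [Cr³⁺]^2 in the numerator gives [Cr³⁺] = 0.018 M.

0.018 M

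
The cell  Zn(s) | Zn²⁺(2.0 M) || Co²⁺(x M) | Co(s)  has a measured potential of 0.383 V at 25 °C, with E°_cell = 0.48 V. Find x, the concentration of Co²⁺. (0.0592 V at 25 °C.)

From the Nernst equation, log Q = n(E° − E)/0.0592 = 2(0.48 − 0.383)/0.0592 = 3.277, so Q = 1890.
With Q = [Zn²⁺]/[Co²⁺] and the known concentrations, [Co²⁺] in the denominator gives [Co²⁺] = 0.0011 M.

0.0011 M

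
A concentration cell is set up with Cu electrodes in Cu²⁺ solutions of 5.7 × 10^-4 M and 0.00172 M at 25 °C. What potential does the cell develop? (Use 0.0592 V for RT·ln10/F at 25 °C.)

0.014 V

Both half-cells are Cu²⁺/Cu, so E°_cell = 0. The concentrated side is the cathode; the cell reaction moves Cu²⁺ from high to low concentration with n = 2.
Q = [Cu²⁺]_dilute/[Cu²⁺]_conc = 5.7 × 10^-4/0.00172 = 0.331.
E = 0 − (0.0592/2) log Q = −(0.0592/2)(-0.480) = 0.0142 V.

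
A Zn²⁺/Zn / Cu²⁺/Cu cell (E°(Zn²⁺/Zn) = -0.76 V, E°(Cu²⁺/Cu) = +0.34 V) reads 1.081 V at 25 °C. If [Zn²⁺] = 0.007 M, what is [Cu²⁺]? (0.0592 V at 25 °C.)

0.0016 M

From the Nernst equation, log Q = n(E° − E)/0.0592 = 2(1.10 − 1.081)/0.0592 = 0.642, so Q = 4.38.
With Q = [Zn²⁺]/[Cu²⁺] and the known concentrations, [Cu²⁺] in the denominator gives [Cu²⁺] = 0.0016 M.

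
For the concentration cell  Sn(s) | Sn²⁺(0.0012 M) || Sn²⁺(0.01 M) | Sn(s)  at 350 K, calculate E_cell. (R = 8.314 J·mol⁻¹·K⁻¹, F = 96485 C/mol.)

Both half-cells are Sn²⁺/Sn, so E°_cell = 0. The concentrated side is the cathode; the cell reaction moves Sn²⁺ from high to low concentration with n = 2.
Q = [Sn²⁺]_dilute/[Sn²⁺]_conc = 0.0012/0.01 = 0.120.
E = 0 − (RT/nF) ln Q = −((8.314×350)/(2×96485))(-2.120) = 0.0320 V.

0.032 V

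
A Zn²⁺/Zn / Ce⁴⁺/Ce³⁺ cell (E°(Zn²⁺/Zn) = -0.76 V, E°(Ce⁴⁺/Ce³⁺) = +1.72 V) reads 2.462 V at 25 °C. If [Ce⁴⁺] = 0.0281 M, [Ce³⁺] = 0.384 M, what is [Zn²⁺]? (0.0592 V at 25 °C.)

0.022 M

From the Nernst equation, log Q = n(E° − E)/0.0592 = 2(2.48 − 2.462)/0.0592 = 0.608, so Q = 4.06.
With Q = [Zn²⁺]·[Ce³⁺]^2/[Ce⁴⁺]^2 and the known concentrations, [Zn²⁺] in the numerator gives [Zn²⁺] = 0.022 M.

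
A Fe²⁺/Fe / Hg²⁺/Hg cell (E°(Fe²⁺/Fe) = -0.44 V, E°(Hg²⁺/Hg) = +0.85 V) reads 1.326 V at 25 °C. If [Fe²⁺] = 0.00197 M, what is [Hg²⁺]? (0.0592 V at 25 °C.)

From the Nernst equation, log Q = n(E° − E)/0.0592 = 2(1.29 − 1.326)/0.0592 = -1.216, so Q = 0.0608.
With Q = [Fe²⁺]/[Hg²⁺] and the known concentrations, [Hg²⁺] in the denominator gives [Hg²⁺] = 0.032 M.

0.032 M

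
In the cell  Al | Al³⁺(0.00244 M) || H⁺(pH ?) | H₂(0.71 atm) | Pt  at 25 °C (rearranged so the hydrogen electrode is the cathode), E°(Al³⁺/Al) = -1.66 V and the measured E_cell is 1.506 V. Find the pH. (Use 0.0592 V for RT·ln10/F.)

E°_cell = 1.66 V and n = 6.
log Q = n(E° − E)/0.0592 = 6×(1.66 − 1.506)/0.0592 = 15.608.
With Q = [Al³⁺]^2·P(H₂)^3 / [H⁺]^6, solving for [H⁺] gives log[H⁺] = -3.547, so pH = 3.55.

pH = 3.55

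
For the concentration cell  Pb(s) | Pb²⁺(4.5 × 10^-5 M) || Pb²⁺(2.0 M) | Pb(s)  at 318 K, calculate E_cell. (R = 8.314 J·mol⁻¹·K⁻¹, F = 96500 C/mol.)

Both half-cells are Pb²⁺/Pb, so E°_cell = 0. The concentrated side is the cathode; the cell reaction moves Pb²⁺ from high to low concentration with n = 2.
Q = [Pb²⁺]_dilute/[Pb²⁺]_conc = 4.5 × 10^-5/2.0 = 2.25 × 10^-5.
E = 0 − (RT/nF) ln Q = −((8.314×318)/(2×96500))(-10.702) = 0.1466 V.

0.15 V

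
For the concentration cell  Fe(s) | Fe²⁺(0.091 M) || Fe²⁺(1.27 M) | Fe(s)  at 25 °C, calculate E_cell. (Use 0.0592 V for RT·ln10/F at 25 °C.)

0.034 V

Both half-cells are Fe²⁺/Fe, so E°_cell = 0. The concentrated side is the cathode; the cell reaction moves Fe²⁺ from high to low concentration with n = 2.
Q = [Fe²⁺]_dilute/[Fe²⁺]_conc = 0.091/1.27 = 0.0717.
E = 0 − (0.0592/2) log Q = −(0.0592/2)(-1.145) = 0.0339 V.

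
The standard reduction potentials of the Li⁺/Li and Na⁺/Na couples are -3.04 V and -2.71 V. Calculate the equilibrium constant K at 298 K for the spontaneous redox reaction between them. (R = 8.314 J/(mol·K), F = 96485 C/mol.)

E°_cell = -2.71 − (-3.04) = 0.33 V, with n = 1 electron transferred.
At equilibrium E = 0, so the Nernst equation gives ln K = nFE°/RT = (1)(96485)(0.33)/((8.314)(298)) = 12.85.
K = e^12.85 = 3.8 × 10^5.

3.8 × 10^5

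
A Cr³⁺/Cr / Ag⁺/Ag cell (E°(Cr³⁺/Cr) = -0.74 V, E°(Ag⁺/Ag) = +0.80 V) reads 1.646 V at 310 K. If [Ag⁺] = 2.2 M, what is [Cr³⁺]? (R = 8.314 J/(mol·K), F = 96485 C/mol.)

7.2 × 10^-5 M

From the Nernst equation, ln Q = nF(E° − E)/RT = 3×96485×(1.54 − 1.646)/(8.314×310) = -11.905, so Q = 6.76 × 10^-6.
With Q = [Cr³⁺]/[Ag⁺]^3 and the known concentrations, [Cr³⁺] in the numerator gives [Cr³⁺] = 7.2 × 10^-5 M.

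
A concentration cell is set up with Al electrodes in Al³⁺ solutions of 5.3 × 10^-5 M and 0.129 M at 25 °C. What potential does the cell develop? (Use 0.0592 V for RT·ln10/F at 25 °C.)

Both half-cells are Al³⁺/Al, so E°_cell = 0. The concentrated side is the cathode; the cell reaction moves Al³⁺ from high to low concentration with n = 3.
Q = [Al³⁺]_dilute/[Al³⁺]_conc = 5.3 × 10^-5/0.129 = 4.11 × 10^-4.
E = 0 − (0.0592/3) log Q = −(0.0592/3)(-3.386) = 0.0668 V.

0.067 V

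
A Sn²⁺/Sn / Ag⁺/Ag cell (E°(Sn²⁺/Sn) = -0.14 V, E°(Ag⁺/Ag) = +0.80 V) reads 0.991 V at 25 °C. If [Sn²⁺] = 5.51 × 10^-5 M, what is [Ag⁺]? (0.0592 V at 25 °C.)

0.054 M

From the Nernst equation, log Q = n(E° − E)/0.0592 = 2(0.94 − 0.991)/0.0592 = -1.723, so Q = 0.0189.
With Q = [Sn²⁺]/[Ag⁺]^2 and the known concentrations, [Ag⁺]^2 in the denominator gives [Ag⁺] = 0.054 M.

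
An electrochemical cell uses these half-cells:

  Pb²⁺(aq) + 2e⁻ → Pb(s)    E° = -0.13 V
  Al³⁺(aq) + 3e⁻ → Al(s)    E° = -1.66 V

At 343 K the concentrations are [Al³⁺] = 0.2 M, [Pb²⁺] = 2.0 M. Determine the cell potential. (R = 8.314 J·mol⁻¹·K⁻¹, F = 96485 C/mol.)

1.56 V

The Pb²⁺/Pb couple has the higher reduction potential and acts as the cathode, so E°_cell = -0.13 − (-1.66) = 1.53 V.
Balancing electrons gives n = 6; the reaction quotient is Q = [Al³⁺]^2/[Pb²⁺]^3 = 0.00500.
E = E° − (RT/nF) ln Q = 1.53 − (8.314×343)/(6×96485) × (-5.298) = 1.530 + 0.026 = 1.556 V.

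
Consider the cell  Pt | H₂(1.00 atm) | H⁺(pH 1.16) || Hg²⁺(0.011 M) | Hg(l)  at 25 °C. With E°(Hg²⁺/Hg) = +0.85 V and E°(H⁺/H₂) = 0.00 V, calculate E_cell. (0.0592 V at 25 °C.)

0.86 V

The Hg²⁺/Hg couple is the cathode, so E°_cell = 0.85 V; n = 2.
[H⁺] = 10^(−1.16) = 0.069 M, and Q = [H⁺]^2 / ([Hg²⁺]·P(H₂)) = 0.435.
E = E° − (0.0592/2) log Q = 0.85 − (0.0592/2)(-0.361) = 0.861 V.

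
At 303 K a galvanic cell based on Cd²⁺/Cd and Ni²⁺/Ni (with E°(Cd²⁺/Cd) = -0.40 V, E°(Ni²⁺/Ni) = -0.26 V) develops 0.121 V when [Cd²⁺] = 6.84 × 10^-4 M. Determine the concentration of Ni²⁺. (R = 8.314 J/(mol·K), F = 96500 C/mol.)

From the Nernst equation, ln Q = nF(E° − E)/RT = 2×96500×(0.14 − 0.121)/(8.314×303) = 1.456, so Q = 4.29.
With Q = [Cd²⁺]/[Ni²⁺] and the known concentrations, [Ni²⁺] in the denominator gives [Ni²⁺] = 1.6 × 10^-4 M.

1.6 × 10^-4 M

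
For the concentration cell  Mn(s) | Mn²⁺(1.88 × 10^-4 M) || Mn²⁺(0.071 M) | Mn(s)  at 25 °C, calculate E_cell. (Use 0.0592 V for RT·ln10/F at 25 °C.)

0.076 V

Both half-cells are Mn²⁺/Mn, so E°_cell = 0. The concentrated side is the cathode; the cell reaction moves Mn²⁺ from high to low concentration with n = 2.
Q = [Mn²⁺]_dilute/[Mn²⁺]_conc = 1.88 × 10^-4/0.071 = 0.00265.
E = 0 − (0.0592/2) log Q = −(0.0592/2)(-2.577) = 0.0763 V.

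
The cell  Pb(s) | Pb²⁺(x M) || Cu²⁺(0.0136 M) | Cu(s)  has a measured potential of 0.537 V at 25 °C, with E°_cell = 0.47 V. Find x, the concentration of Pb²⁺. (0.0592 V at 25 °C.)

7.4 × 10^-5 M

From the Nernst equation, log Q = n(E° − E)/0.0592 = 2(0.47 − 0.537)/0.0592 = -2.264, so Q = 0.00545.
With Q = [Pb²⁺]/[Cu²⁺] and the known concentrations, [Pb²⁺] in the numerator gives [Pb²⁺] = 7.4 × 10^-5 M.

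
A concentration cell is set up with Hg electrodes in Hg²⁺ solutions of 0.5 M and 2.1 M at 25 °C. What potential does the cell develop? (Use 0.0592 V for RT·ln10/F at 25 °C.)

0.018 V

Both half-cells are Hg²⁺/Hg, so E°_cell = 0. The concentrated side is the cathode; the cell reaction moves Hg²⁺ from high to low concentration with n = 2.
Q = [Hg²⁺]_dilute/[Hg²⁺]_conc = 0.5/2.1 = 0.238.
E = 0 − (0.0592/2) log Q = −(0.0592/2)(-0.623) = 0.0184 V.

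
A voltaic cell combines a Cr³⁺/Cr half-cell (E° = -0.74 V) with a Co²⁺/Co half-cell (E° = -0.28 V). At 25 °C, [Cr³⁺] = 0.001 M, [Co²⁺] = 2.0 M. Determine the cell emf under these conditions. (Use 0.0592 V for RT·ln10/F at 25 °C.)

The Co²⁺/Co couple has the higher reduction potential and acts as the cathode, so E°_cell = -0.28 − (-0.74) = 0.46 V.
Balancing electrons gives n = 6; the reaction quotient is Q = [Cr³⁺]^2/[Co²⁺]^3 = 1.25 × 10^-7.
At 25 °C, E = E° − (0.0592/n) log Q = 0.46 − (0.0592/6)(-6.903) = 0.460 + 0.068 = 0.528 V.

0.528 V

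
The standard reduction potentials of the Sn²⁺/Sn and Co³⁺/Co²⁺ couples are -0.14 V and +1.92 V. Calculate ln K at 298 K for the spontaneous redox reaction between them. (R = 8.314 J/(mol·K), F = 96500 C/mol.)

E°_cell = +1.92 − (-0.14) = 2.06 V, with n = 2 electrons transferred.
At equilibrium E = 0, so the Nernst equation gives ln K = nFE°/RT = (2)(96500)(2.06)/((8.314)(298)) = 160.47.

ln K = 160.5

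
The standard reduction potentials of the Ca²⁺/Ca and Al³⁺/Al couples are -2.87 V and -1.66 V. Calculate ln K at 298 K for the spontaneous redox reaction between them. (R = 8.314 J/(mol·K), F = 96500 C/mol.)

E°_cell = -1.66 − (-2.87) = 1.21 V, with n = 6 electrons transferred.
At equilibrium E = 0, so the Nernst equation gives ln K = nFE°/RT = (6)(96500)(1.21)/((8.314)(298)) = 282.77.

ln K = 282.8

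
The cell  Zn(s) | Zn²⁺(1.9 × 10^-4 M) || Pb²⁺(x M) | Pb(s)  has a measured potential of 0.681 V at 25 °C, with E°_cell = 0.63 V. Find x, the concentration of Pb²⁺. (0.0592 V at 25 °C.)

From the Nernst equation, log Q = n(E° − E)/0.0592 = 2(0.63 − 0.681)/0.0592 = -1.723, so Q = 0.0189.
With Q = [Zn²⁺]/[Pb²⁺] and the known concentrations, [Pb²⁺] in the denominator gives [Pb²⁺] = 0.01 M.

0.01 M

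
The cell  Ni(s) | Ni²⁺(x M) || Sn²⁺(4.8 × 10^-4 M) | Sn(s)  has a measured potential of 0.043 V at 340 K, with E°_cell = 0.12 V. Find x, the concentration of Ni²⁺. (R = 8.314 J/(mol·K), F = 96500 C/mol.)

From the Nernst equation, ln Q = nF(E° − E)/RT = 2×96500×(0.12 − 0.043)/(8.314×340) = 5.257, so Q = 192.
With Q = [Ni²⁺]/[Sn²⁺] and the known concentrations, [Ni²⁺] in the numerator gives [Ni²⁺] = 0.092 M.

0.092 M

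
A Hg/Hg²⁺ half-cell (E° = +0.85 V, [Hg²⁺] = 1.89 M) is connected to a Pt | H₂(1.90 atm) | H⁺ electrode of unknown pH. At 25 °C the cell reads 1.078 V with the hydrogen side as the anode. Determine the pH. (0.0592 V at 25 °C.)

pH = 3.57

E°_cell = 0.85 V and n = 2.
log Q = n(E° − E)/0.0592 = 2×(0.85 − 1.078)/0.0592 = -7.703.
With Q = [H⁺]^2 / ([Hg²⁺]·P(H₂)), solving for [H⁺] gives log[H⁺] = -3.574, so pH = 3.57.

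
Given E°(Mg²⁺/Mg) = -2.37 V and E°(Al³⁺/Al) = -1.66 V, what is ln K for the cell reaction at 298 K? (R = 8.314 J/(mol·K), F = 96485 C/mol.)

E°_cell = -1.66 − (-2.37) = 0.71 V, with n = 6 electrons transferred.
At equilibrium E = 0, so the Nernst equation gives ln K = nFE°/RT = (6)(96485)(0.71)/((8.314)(298)) = 165.90.

ln K = 165.9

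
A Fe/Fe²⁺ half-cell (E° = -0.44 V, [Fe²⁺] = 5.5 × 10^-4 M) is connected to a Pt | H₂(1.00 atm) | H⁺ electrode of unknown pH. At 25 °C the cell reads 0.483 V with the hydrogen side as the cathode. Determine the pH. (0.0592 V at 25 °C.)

E°_cell = 0.44 V and n = 2.
log Q = n(E° − E)/0.0592 = 2×(0.44 − 0.483)/0.0592 = -1.453.
With Q = [Fe²⁺]·P(H₂) / [H⁺]^2, solving for [H⁺] gives log[H⁺] = -0.903, so pH = 0.90.

pH = 0.90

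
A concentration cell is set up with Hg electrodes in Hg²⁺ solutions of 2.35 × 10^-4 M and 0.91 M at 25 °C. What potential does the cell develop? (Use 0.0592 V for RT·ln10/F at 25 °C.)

0.11 V

Both half-cells are Hg²⁺/Hg, so E°_cell = 0. The concentrated side is the cathode; the cell reaction moves Hg²⁺ from high to low concentration with n = 2.
Q = [Hg²⁺]_dilute/[Hg²⁺]_conc = 2.35 × 10^-4/0.91 = 2.58 × 10^-4.
E = 0 − (0.0592/2) log Q = −(0.0592/2)(-3.588) = 0.1062 V.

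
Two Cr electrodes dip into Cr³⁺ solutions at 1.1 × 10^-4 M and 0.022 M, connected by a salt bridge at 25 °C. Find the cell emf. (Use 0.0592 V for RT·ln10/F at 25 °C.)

0.045 V

Both half-cells are Cr³⁺/Cr, so E°_cell = 0. The concentrated side is the cathode; the cell reaction moves Cr³⁺ from high to low concentration with n = 3.
Q = [Cr³⁺]_dilute/[Cr³⁺]_conc = 1.1 × 10^-4/0.022 = 0.00500.
E = 0 − (0.0592/3) log Q = −(0.0592/3)(-2.301) = 0.0454 V.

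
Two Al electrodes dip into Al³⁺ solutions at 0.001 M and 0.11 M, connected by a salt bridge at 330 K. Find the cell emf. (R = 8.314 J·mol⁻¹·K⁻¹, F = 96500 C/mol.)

Both half-cells are Al³⁺/Al, so E°_cell = 0. The concentrated side is the cathode; the cell reaction moves Al³⁺ from high to low concentration with n = 3.
Q = [Al³⁺]_dilute/[Al³⁺]_conc = 0.001/0.11 = 0.00909.
E = 0 − (RT/nF) ln Q = −((8.314×330)/(3×96500))(-4.700) = 0.0445 V.

0.045 V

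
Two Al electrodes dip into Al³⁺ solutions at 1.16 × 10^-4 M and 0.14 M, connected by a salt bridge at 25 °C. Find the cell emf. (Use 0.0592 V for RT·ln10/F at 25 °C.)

0.061 V

Both half-cells are Al³⁺/Al, so E°_cell = 0. The concentrated side is the cathode; the cell reaction moves Al³⁺ from high to low concentration with n = 3.
Q = [Al³⁺]_dilute/[Al³⁺]_conc = 1.16 × 10^-4/0.14 = 8.29 × 10^-4.
E = 0 − (0.0592/3) log Q = −(0.0592/3)(-3.082) = 0.0608 V.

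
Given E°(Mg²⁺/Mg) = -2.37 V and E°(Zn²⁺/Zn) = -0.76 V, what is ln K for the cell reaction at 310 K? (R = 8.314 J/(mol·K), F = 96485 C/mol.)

ln K = 120.5

E°_cell = -0.76 − (-2.37) = 1.61 V, with n = 2 electrons transferred.
At equilibrium E = 0, so the Nernst equation gives ln K = nFE°/RT = (2)(96485)(1.61)/((8.314)(310)) = 120.54.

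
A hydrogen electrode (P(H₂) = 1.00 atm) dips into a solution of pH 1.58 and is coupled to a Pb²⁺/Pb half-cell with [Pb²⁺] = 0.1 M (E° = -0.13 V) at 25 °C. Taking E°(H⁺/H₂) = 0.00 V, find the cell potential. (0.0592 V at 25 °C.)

The hydrogen couple is the cathode, so E°_cell = 0.13 V; n = 2.
[H⁺] = 10^(−1.58) = 0.026 M, and Q = [Pb²⁺]·P(H₂) / [H⁺]^2 = 145.
E = E° − (0.0592/2) log Q = 0.13 − (0.0592/2)(2.160) = 0.066 V.

0.066 V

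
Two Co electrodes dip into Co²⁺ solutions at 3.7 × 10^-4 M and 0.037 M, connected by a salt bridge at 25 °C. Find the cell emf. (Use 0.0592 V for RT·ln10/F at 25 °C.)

0.059 V

Both half-cells are Co²⁺/Co, so E°_cell = 0. The concentrated side is the cathode; the cell reaction moves Co²⁺ from high to low concentration with n = 2.
Q = [Co²⁺]_dilute/[Co²⁺]_conc = 3.7 × 10^-4/0.037 = 0.0100.
E = 0 − (0.0592/2) log Q = −(0.0592/2)(-2.000) = 0.0592 V.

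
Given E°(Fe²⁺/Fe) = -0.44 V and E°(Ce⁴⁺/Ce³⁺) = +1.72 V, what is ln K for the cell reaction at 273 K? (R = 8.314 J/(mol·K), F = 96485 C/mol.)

E°_cell = +1.72 − (-0.44) = 2.16 V, with n = 2 electrons transferred.
At equilibrium E = 0, so the Nernst equation gives ln K = nFE°/RT = (2)(96485)(2.16)/((8.314)(273)) = 183.64.

ln K = 183.6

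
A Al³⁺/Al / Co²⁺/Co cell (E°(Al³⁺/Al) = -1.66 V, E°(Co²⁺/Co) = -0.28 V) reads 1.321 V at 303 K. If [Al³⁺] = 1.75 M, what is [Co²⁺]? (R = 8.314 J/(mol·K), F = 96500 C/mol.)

From the Nernst equation, ln Q = nF(E° − E)/RT = 6×96500×(1.38 − 1.321)/(8.314×303) = 13.561, so Q = 7.75 × 10^5.
With Q = [Al³⁺]^2/[Co²⁺]^3 and the known concentrations, [Co²⁺]^3 in the denominator gives [Co²⁺] = 0.016 M.

0.016 M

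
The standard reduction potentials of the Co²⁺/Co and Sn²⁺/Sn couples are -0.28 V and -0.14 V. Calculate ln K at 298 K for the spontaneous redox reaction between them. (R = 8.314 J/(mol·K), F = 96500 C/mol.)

ln K = 10.9

E°_cell = -0.14 − (-0.28) = 0.14 V, with n = 2 electrons transferred.
At equilibrium E = 0, so the Nernst equation gives ln K = nFE°/RT = (2)(96500)(0.14)/((8.314)(298)) = 10.91.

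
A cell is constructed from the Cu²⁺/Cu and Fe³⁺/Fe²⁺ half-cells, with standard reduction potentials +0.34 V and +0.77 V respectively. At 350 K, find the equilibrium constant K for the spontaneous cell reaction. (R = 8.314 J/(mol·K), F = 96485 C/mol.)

E°_cell = +0.77 − (+0.34) = 0.43 V, with n = 2 electrons transferred.
At equilibrium E = 0, so the Nernst equation gives ln K = nFE°/RT = (2)(96485)(0.43)/((8.314)(350)) = 28.52.
K = e^28.52 = 2.4 × 10^12.

2.4 × 10^12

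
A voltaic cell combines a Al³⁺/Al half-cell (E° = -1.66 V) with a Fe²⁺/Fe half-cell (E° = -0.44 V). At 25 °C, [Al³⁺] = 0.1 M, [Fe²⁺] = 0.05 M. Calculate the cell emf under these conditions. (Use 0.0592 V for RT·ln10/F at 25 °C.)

The Fe²⁺/Fe couple has the higher reduction potential and acts as the cathode, so E°_cell = -0.44 − (-1.66) = 1.22 V.
Balancing electrons gives n = 6; the reaction quotient is Q = [Al³⁺]^2/[Fe²⁺]^3 = 80.0.
At 25 °C, E = E° − (0.0592/n) log Q = 1.22 − (0.0592/6)(1.903) = 1.220 − 0.019 = 1.201 V.

1.20 V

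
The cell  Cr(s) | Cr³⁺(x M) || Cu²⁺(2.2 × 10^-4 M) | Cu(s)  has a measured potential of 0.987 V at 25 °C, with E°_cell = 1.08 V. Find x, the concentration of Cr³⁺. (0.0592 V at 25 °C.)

From the Nernst equation, log Q = n(E° − E)/0.0592 = 6(1.08 − 0.987)/0.0592 = 9.426, so Q = 2.66 × 10^9.
With Q = [Cr³⁺]^2/[Cu²⁺]^3 and the known concentrations, [Cr³⁺]^2 in the numerator gives [Cr³⁺] = 0.17 M.

0.17 M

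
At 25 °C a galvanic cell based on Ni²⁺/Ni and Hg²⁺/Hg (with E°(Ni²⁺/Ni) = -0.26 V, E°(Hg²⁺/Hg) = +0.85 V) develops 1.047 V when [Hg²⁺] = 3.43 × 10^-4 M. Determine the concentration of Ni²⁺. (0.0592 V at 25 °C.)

From the Nernst equation, log Q = n(E° − E)/0.0592 = 2(1.11 − 1.047)/0.0592 = 2.128, so Q = 134.
With Q = [Ni²⁺]/[Hg²⁺] and the known concentrations, [Ni²⁺] in the numerator gives [Ni²⁺] = 0.046 M.

0.046 M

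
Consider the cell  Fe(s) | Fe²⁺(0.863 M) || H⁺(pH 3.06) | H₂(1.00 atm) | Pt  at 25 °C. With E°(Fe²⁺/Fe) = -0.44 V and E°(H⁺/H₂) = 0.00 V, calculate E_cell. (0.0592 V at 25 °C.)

The hydrogen couple is the cathode, so E°_cell = 0.44 V; n = 2.
[H⁺] = 10^(−3.06) = 8.7 × 10^-4 M, and Q = [Fe²⁺]·P(H₂) / [H⁺]^2 = 1.14 × 10^6.
E = E° − (0.0592/2) log Q = 0.44 − (0.0592/2)(6.056) = 0.261 V.

0.26 V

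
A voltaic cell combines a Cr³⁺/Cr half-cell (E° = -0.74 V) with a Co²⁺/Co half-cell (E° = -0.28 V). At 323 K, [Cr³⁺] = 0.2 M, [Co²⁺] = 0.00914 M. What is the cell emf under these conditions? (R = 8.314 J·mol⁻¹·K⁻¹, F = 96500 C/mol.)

0.410 V

The Co²⁺/Co couple has the higher reduction potential and acts as the cathode, so E°_cell = -0.28 − (-0.74) = 0.46 V.
Balancing electrons gives n = 6; the reaction quotient is Q = [Cr³⁺]^2/[Co²⁺]^3 = 5.24 × 10^4.
E = E° − (RT/nF) ln Q = 0.46 − (8.314×323)/(6×96500) × (10.866) = 0.460 − 0.050 = 0.410 V.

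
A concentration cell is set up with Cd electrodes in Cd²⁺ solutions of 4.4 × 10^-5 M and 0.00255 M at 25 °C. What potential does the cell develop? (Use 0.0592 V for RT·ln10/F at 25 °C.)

0.052 V

Both half-cells are Cd²⁺/Cd, so E°_cell = 0. The concentrated side is the cathode; the cell reaction moves Cd²⁺ from high to low concentration with n = 2.
Q = [Cd²⁺]_dilute/[Cd²⁺]_conc = 4.4 × 10^-5/0.00255 = 0.0173.
E = 0 − (0.0592/2) log Q = −(0.0592/2)(-1.763) = 0.0522 V.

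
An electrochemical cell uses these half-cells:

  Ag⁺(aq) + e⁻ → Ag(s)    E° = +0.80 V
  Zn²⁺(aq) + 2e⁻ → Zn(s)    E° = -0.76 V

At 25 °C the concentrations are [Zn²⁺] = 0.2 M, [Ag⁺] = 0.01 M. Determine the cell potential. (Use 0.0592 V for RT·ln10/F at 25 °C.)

1.46 V

The Ag⁺/Ag couple has the higher reduction potential and acts as the cathode, so E°_cell = +0.80 − (-0.76) = 1.56 V.
Balancing electrons gives n = 2; the reaction quotient is Q = [Zn²⁺]/[Ag⁺]^2 = 2000.
At 25 °C, E = E° − (0.0592/n) log Q = 1.56 − (0.0592/2)(3.301) = 1.560 − 0.098 = 1.462 V.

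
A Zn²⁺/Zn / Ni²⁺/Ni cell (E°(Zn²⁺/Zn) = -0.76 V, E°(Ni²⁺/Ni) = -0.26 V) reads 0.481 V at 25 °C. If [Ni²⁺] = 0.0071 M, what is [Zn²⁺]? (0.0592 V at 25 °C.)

0.031 M

From the Nernst equation, log Q = n(E° − E)/0.0592 = 2(0.50 − 0.481)/0.0592 = 0.642, so Q = 4.38.
With Q = [Zn²⁺]/[Ni²⁺] and the known concentrations, [Zn²⁺] in the numerator gives [Zn²⁺] = 0.031 M.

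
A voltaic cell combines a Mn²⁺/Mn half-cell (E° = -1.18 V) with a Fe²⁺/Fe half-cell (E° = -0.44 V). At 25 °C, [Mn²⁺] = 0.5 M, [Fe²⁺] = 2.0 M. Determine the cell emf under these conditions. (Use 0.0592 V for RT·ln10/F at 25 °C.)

The Fe²⁺/Fe couple has the higher reduction potential and acts as the cathode, so E°_cell = -0.44 − (-1.18) = 0.74 V.
Balancing electrons gives n = 2; the reaction quotient is Q = [Mn²⁺]/[Fe²⁺] = 0.250.
At 25 °C, E = E° − (0.0592/n) log Q = 0.74 − (0.0592/2)(-0.602) = 0.740 + 0.018 = 0.758 V.

0.758 V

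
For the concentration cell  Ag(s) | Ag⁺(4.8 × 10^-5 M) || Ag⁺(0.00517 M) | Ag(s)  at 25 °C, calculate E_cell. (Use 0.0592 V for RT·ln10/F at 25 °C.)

0.12 V

Both half-cells are Ag⁺/Ag, so E°_cell = 0. The concentrated side is the cathode; the cell reaction moves Ag⁺ from high to low concentration with n = 1.
Q = [Ag⁺]_dilute/[Ag⁺]_conc = 4.8 × 10^-5/0.00517 = 0.00928.
E = 0 − (0.0592/1) log Q = −(0.0592/1)(-2.032) = 0.1203 V.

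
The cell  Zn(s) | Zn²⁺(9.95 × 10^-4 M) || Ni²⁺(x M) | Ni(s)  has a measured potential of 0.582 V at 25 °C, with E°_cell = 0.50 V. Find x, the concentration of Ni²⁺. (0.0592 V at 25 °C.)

From the Nernst equation, log Q = n(E° − E)/0.0592 = 2(0.50 − 0.582)/0.0592 = -2.770, so Q = 0.00170.
With Q = [Zn²⁺]/[Ni²⁺] and the known concentrations, [Ni²⁺] in the denominator gives [Ni²⁺] = 0.59 M.

0.59 M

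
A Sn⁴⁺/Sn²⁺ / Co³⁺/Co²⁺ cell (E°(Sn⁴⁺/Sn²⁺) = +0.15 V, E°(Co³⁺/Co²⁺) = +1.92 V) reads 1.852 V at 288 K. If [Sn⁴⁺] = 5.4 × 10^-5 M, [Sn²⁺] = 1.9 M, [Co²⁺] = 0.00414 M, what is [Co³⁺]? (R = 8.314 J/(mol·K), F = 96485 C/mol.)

6 × 10^-4 M

From the Nernst equation, ln Q = nF(E° − E)/RT = 2×96485×(1.77 − 1.852)/(8.314×288) = -6.608, so Q = 0.00135.
With Q = [Sn⁴⁺]·[Co²⁺]^2/([Sn²⁺]·[Co³⁺]^2) and the known concentrations, [Co³⁺]^2 in the denominator gives [Co³⁺] = 6 × 10^-4 M.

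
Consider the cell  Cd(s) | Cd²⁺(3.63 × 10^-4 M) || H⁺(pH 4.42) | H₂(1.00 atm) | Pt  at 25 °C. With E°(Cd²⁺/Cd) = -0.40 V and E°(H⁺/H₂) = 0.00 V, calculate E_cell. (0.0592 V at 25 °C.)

0.24 V

The hydrogen couple is the cathode, so E°_cell = 0.40 V; n = 2.
[H⁺] = 10^(−4.42) = 3.8 × 10^-5 M, and Q = [Cd²⁺]·P(H₂) / [H⁺]^2 = 2.51 × 10^5.
E = E° − (0.0592/2) log Q = 0.40 − (0.0592/2)(5.400) = 0.240 V.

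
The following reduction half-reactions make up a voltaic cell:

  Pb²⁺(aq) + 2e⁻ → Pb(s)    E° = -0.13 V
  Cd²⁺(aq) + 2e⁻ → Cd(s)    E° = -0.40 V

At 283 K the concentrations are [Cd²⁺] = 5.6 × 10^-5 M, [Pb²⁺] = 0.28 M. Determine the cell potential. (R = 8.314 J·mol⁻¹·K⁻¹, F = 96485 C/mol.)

The Pb²⁺/Pb couple has the higher reduction potential and acts as the cathode, so E°_cell = -0.13 − (-0.40) = 0.27 V.
Balancing electrons gives n = 2; the reaction quotient is Q = [Cd²⁺]/[Pb²⁺] = 2 × 10^-4.
E = E° − (RT/nF) ln Q = 0.27 − (8.314×283)/(2×96485) × (-8.517) = 0.270 + 0.104 = 0.374 V.

0.374 V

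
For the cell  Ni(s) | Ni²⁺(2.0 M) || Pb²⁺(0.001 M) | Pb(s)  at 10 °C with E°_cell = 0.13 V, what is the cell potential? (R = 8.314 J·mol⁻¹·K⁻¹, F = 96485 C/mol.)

Balancing electrons gives n = 2; the reaction quotient is Q = [Ni²⁺]/[Pb²⁺] = 2000.
E = E° − (RT/nF) ln Q = 0.13 − (8.314×283)/(2×96485) × (7.601) = 0.130 − 0.093 = 0.037 V.

0.037 V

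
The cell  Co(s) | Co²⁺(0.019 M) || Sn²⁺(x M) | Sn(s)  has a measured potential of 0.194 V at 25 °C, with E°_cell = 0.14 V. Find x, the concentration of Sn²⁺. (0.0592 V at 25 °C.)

From the Nernst equation, log Q = n(E° − E)/0.0592 = 2(0.14 − 0.194)/0.0592 = -1.824, so Q = 0.0150.
With Q = [Co²⁺]/[Sn²⁺] and the known concentrations, [Sn²⁺] in the denominator gives [Sn²⁺] = 1.3 M.

1.3 M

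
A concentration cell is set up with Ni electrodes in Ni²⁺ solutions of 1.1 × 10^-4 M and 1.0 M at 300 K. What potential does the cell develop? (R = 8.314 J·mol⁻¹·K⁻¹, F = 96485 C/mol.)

0.12 V

Both half-cells are Ni²⁺/Ni, so E°_cell = 0. The concentrated side is the cathode; the cell reaction moves Ni²⁺ from high to low concentration with n = 2.
Q = [Ni²⁺]_dilute/[Ni²⁺]_conc = 1.1 × 10^-4/1.0 = 1.1 × 10^-4.
E = 0 − (RT/nF) ln Q = −((8.314×300)/(2×96485))(-9.115) = 0.1178 V.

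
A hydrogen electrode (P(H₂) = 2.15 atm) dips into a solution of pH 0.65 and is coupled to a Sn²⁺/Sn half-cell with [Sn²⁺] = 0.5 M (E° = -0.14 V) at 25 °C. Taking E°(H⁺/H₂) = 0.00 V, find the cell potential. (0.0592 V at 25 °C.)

0.10 V

The hydrogen couple is the cathode, so E°_cell = 0.14 V; n = 2.
[H⁺] = 10^(−0.65) = 0.22 M, and Q = [Sn²⁺]·P(H₂) / [H⁺]^2 = 21.4.
E = E° − (0.0592/2) log Q = 0.14 − (0.0592/2)(1.331) = 0.101 V.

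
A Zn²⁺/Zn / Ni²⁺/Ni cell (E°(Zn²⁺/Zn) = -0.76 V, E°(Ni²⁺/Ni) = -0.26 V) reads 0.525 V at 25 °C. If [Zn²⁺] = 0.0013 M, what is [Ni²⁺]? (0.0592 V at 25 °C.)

0.0091 M

From the Nernst equation, log Q = n(E° − E)/0.0592 = 2(0.50 − 0.525)/0.0592 = -0.845, so Q = 0.143.
With Q = [Zn²⁺]/[Ni²⁺] and the known concentrations, [Ni²⁺] in the denominator gives [Ni²⁺] = 0.0091 M.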